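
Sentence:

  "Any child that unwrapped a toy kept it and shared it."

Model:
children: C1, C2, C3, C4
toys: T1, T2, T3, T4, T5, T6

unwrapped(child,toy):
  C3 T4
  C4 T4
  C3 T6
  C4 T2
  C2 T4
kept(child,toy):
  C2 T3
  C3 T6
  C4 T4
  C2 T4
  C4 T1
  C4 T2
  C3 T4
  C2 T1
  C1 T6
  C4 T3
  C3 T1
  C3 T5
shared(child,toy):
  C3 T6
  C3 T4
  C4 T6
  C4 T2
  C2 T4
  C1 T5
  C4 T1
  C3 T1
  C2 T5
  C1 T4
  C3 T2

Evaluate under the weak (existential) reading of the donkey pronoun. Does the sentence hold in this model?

"it" takes "a toy" as antecedent — a donkey pronoun bound across the clause boundary.
Weak reading: every child c with some unwrapped-toy has at least one unwrapped-toy t such that kept(c,t) ∧ shared(c,t).
Per child: C2:✓  C3:✓  C4:✓
Every child in the restrictor has a witness.

True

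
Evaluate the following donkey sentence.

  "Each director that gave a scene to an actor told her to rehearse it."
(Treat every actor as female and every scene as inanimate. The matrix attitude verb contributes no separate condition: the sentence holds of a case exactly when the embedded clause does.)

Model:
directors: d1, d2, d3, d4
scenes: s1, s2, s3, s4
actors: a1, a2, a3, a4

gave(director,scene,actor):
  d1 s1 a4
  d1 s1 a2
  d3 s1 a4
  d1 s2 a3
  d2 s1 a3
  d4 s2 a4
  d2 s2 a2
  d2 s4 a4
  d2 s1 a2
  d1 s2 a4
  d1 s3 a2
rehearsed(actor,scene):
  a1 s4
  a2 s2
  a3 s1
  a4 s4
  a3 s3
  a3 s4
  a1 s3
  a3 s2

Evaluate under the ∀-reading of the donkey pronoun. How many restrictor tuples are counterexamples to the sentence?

"her" takes "an actor" as antecedent and "it" takes "a scene"; both are donkey pronouns co-varying with the restrictor.
Strong reading: for every (d,s,a) with gave(d,s,a), rehearsed(a,s).
Restrictor triples: (d1,s1,a2)→rehearsed(a2,s1) ✗  (d1,s1,a4)→rehearsed(a4,s1) ✗  (d1,s2,a3)→rehearsed(a3,s2) ✓  (d1,s2,a4)→rehearsed(a4,s2) ✗  (d1,s3,a2)→rehearsed(a2,s3) ✗  (d2,s1,a2)→rehearsed(a2,s1) ✗  (d2,s1,a3)→rehearsed(a3,s1) ✓  (d2,s2,a2)→rehearsed(a2,s2) ✓  (d2,s4,a4)→rehearsed(a4,s4) ✓  (d3,s1,a4)→rehearsed(a4,s1) ✗  (d4,s2,a4)→rehearsed(a4,s2) ✗
Counterexamples (restrictor triples failing the scope): 7.

7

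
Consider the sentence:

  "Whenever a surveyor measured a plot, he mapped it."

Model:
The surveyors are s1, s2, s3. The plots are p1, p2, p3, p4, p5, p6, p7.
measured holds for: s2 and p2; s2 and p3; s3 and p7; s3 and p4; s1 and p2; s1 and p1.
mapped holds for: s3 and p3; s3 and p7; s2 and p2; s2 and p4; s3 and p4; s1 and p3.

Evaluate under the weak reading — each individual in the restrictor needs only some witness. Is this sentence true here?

False

"it" takes "a plot" as antecedent — a donkey pronoun bound across the clause boundary.
Weak reading: every surveyor s with some measured-plot has at least one measured-plot p such that mapped(s,p).
Per surveyor: s1:✗  s2:✓  s3:✓
s1 has no witness among its measured-plots.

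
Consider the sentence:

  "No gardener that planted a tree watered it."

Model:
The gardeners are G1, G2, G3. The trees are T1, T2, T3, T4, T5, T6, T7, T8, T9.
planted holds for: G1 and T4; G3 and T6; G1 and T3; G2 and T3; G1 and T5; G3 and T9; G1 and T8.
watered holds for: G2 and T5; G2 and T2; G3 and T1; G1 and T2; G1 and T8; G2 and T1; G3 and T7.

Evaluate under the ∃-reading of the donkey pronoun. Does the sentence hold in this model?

False

"it" takes "a tree" as antecedent — a donkey pronoun bound across the clause boundary.
Truth condition: for no (g,t) with planted(g,t) does watered(g,t) hold.
Restrictor pairs — does the scope hold? (G1,T3):fails  (G1,T4):fails  (G1,T5):fails  (G1,T8):holds  (G2,T3):fails  (G3,T6):fails  (G3,T9):fails
Scope holds for 1 pair(s), so the sentence is false.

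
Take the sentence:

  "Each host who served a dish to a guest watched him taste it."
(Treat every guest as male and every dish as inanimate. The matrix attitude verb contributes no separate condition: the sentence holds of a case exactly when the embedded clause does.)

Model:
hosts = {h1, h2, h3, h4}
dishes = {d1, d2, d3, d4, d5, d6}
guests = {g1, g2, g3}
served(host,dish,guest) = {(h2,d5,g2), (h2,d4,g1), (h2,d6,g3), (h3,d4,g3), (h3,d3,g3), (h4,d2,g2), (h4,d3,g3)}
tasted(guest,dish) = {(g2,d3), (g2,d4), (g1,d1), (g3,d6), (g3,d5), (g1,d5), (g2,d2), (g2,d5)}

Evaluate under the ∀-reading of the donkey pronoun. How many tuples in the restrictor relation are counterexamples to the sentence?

"him" takes "a guest" as antecedent and "it" takes "a dish"; both are donkey pronouns co-varying with the restrictor.
Strong reading: for every (h,d,g) with served(h,d,g), tasted(g,d).
Restrictor triples: (h2,d4,g1)→tasted(g1,d4) ✗  (h2,d5,g2)→tasted(g2,d5) ✓  (h2,d6,g3)→tasted(g3,d6) ✓  (h3,d3,g3)→tasted(g3,d3) ✗  (h3,d4,g3)→tasted(g3,d4) ✗  (h4,d2,g2)→tasted(g2,d2) ✓  (h4,d3,g3)→tasted(g3,d3) ✗
Counterexamples (restrictor triples failing the scope): 4.

4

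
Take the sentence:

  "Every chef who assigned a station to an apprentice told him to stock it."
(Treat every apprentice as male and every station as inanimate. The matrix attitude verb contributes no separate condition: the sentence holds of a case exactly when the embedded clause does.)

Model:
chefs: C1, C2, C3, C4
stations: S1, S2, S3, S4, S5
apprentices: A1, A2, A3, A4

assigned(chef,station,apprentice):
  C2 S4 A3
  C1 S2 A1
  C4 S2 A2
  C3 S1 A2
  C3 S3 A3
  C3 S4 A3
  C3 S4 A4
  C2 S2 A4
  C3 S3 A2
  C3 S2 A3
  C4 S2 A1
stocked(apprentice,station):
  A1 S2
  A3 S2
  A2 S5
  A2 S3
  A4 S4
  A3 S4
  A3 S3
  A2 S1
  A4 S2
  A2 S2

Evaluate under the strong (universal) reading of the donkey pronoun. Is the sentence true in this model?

True

"him" takes "an apprentice" as antecedent and "it" takes "a station"; both are donkey pronouns co-varying with the restrictor.
Strong reading: for every (c,s,a) with assigned(c,s,a), stocked(a,s).
Restrictor triples: (C1,S2,A1)→stocked(A1,S2) ✓  (C2,S2,A4)→stocked(A4,S2) ✓  (C2,S4,A3)→stocked(A3,S4) ✓  (C3,S1,A2)→stocked(A2,S1) ✓  (C3,S2,A3)→stocked(A3,S2) ✓  (C3,S3,A2)→stocked(A2,S3) ✓  (C3,S3,A3)→stocked(A3,S3) ✓  (C3,S4,A3)→stocked(A3,S4) ✓  (C3,S4,A4)→stocked(A4,S4) ✓  (C4,S2,A1)→stocked(A1,S2) ✓  (C4,S2,A2)→stocked(A2,S2) ✓
Every restrictor triple satisfies the scope.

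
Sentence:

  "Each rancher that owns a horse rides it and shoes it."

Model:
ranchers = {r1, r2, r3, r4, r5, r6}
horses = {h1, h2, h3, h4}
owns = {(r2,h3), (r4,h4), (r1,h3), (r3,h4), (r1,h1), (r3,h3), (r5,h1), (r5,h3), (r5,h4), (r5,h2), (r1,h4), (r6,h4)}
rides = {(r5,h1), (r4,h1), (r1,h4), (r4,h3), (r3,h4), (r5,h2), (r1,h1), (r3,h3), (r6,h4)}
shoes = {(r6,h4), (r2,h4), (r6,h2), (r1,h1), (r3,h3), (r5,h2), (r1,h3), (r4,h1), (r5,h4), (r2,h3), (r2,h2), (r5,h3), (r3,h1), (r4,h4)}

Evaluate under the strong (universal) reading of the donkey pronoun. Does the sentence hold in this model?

"it" takes "a horse" as antecedent — a donkey pronoun bound across the clause boundary.
Strong reading: for every (r,h) with owns(r,h), rides(r,h) ∧ shoes(r,h).
Restrictor pairs: (r1,h1) ✓  (r1,h3) ✗  (r1,h4) ✗  (r2,h3) ✗  (r3,h3) ✓  (r3,h4) ✗  (r4,h4) ✗  (r5,h1) ✗  (r5,h2) ✓  (r5,h3) ✗  (r5,h4) ✗  (r6,h4) ✓
Counterexample: (r1,h3) is in owns but fails the scope.

False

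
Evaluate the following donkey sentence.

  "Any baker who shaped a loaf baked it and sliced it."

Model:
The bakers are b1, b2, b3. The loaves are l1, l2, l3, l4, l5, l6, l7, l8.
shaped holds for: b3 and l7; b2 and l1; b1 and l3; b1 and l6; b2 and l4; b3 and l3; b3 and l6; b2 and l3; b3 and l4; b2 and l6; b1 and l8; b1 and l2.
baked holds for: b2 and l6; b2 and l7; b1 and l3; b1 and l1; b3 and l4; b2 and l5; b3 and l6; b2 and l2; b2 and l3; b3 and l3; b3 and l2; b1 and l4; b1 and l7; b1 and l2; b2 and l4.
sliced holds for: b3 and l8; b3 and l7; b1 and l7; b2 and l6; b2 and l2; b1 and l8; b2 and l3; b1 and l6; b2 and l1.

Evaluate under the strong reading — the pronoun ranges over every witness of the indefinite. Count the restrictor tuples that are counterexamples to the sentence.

10

"it" takes "a loaf" as antecedent — a donkey pronoun bound across the clause boundary.
Strong reading: for every (b,l) with shaped(b,l), baked(b,l) ∧ sliced(b,l).
Restrictor pairs: (b1,l2) ✗  (b1,l3) ✗  (b1,l6) ✗  (b1,l8) ✗  (b2,l1) ✗  (b2,l3) ✓  (b2,l4) ✗  (b2,l6) ✓  (b3,l3) ✗  (b3,l4) ✗  (b3,l6) ✗  (b3,l7) ✗
Counterexamples (restrictor pairs failing the scope): 10.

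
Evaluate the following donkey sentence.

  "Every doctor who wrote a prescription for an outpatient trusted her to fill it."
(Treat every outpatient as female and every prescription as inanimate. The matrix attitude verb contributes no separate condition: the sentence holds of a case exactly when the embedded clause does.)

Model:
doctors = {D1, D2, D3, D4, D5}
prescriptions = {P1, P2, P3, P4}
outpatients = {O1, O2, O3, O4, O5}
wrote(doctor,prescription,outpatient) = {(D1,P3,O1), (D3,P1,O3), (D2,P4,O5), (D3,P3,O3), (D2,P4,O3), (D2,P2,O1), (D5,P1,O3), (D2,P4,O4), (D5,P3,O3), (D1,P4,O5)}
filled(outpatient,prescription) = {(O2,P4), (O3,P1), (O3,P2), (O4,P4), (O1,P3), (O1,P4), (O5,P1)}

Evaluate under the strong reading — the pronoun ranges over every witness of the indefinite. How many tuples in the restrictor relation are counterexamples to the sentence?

"her" takes "an outpatient" as antecedent and "it" takes "a prescription"; both are donkey pronouns co-varying with the restrictor.
Strong reading: for every (d,p,o) with wrote(d,p,o), filled(o,p).
Restrictor triples: (D1,P3,O1)→filled(O1,P3) ✓  (D1,P4,O5)→filled(O5,P4) ✗  (D2,P2,O1)→filled(O1,P2) ✗  (D2,P4,O3)→filled(O3,P4) ✗  (D2,P4,O4)→filled(O4,P4) ✓  (D2,P4,O5)→filled(O5,P4) ✗  (D3,P1,O3)→filled(O3,P1) ✓  (D3,P3,O3)→filled(O3,P3) ✗  (D5,P1,O3)→filled(O3,P1) ✓  (D5,P3,O3)→filled(O3,P3) ✗
Counterexamples (restrictor triples failing the scope): 6.

6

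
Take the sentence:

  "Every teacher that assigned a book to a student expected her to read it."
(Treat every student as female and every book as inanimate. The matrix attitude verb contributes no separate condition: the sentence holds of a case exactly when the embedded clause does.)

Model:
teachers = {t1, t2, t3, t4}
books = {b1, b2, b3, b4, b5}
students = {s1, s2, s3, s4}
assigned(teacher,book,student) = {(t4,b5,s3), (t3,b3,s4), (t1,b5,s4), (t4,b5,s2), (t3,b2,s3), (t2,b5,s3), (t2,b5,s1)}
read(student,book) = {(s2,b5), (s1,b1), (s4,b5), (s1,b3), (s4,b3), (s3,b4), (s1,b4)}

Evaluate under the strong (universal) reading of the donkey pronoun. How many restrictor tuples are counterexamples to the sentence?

4

"her" takes "a student" as antecedent and "it" takes "a book"; both are donkey pronouns co-varying with the restrictor.
Strong reading: for every (t,b,s) with assigned(t,b,s), read(s,b).
Restrictor triples: (t1,b5,s4)→read(s4,b5) ✓  (t2,b5,s1)→read(s1,b5) ✗  (t2,b5,s3)→read(s3,b5) ✗  (t3,b2,s3)→read(s3,b2) ✗  (t3,b3,s4)→read(s4,b3) ✓  (t4,b5,s2)→read(s2,b5) ✓  (t4,b5,s3)→read(s3,b5) ✗
Counterexamples (restrictor triples failing the scope): 4.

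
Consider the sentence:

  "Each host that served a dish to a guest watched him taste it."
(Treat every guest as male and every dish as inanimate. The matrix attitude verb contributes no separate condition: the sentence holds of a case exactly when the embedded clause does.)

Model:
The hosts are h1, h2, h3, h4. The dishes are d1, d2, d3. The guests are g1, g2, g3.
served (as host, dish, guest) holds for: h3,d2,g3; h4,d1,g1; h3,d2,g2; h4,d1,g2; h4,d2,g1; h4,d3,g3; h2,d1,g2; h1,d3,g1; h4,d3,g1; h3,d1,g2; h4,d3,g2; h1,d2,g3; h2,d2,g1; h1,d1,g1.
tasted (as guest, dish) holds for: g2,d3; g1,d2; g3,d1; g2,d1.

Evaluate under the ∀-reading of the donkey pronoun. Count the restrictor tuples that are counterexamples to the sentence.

8

"him" takes "a guest" as antecedent and "it" takes "a dish"; both are donkey pronouns co-varying with the restrictor.
Strong reading: for every (h,d,g) with served(h,d,g), tasted(g,d).
Restrictor triples: (h1,d1,g1)→tasted(g1,d1) ✗  (h1,d2,g3)→tasted(g3,d2) ✗  (h1,d3,g1)→tasted(g1,d3) ✗  (h2,d1,g2)→tasted(g2,d1) ✓  (h2,d2,g1)→tasted(g1,d2) ✓  (h3,d1,g2)→tasted(g2,d1) ✓  (h3,d2,g2)→tasted(g2,d2) ✗  (h3,d2,g3)→tasted(g3,d2) ✗  (h4,d1,g1)→tasted(g1,d1) ✗  (h4,d1,g2)→tasted(g2,d1) ✓  (h4,d2,g1)→tasted(g1,d2) ✓  (h4,d3,g1)→tasted(g1,d3) ✗  (h4,d3,g2)→tasted(g2,d3) ✓  (h4,d3,g3)→tasted(g3,d3) ✗
Counterexamples (restrictor triples failing the scope): 8.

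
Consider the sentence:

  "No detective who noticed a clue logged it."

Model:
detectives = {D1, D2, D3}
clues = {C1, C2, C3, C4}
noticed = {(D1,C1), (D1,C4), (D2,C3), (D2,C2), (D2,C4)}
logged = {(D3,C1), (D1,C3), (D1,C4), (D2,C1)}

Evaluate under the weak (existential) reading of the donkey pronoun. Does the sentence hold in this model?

False

"it" takes "a clue" as antecedent — a donkey pronoun bound across the clause boundary.
Truth condition: for no (d,c) with noticed(d,c) does logged(d,c) hold.
Restrictor pairs — does the scope hold? (D1,C1):fails  (D1,C4):holds  (D2,C2):fails  (D2,C3):fails  (D2,C4):fails
Scope holds for 1 pair(s), so the sentence is false.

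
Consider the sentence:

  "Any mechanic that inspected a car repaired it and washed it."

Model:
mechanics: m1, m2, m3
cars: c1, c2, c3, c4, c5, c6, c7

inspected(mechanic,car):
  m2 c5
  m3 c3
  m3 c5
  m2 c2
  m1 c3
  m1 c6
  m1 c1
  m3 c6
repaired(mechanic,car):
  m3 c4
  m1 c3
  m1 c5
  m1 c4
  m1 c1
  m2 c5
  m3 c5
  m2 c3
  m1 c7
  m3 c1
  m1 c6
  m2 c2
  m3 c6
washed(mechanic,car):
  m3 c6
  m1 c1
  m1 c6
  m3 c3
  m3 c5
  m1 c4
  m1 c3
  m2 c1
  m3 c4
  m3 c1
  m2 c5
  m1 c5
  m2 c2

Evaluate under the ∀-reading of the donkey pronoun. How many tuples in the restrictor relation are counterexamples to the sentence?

"it" takes "a car" as antecedent — a donkey pronoun bound across the clause boundary.
Strong reading: for every (m,c) with inspected(m,c), repaired(m,c) ∧ washed(m,c).
Restrictor pairs: (m1,c1) ✓  (m1,c3) ✓  (m1,c6) ✓  (m2,c2) ✓  (m2,c5) ✓  (m3,c3) ✗  (m3,c5) ✓  (m3,c6) ✓
Counterexamples (restrictor pairs failing the scope): 1.

1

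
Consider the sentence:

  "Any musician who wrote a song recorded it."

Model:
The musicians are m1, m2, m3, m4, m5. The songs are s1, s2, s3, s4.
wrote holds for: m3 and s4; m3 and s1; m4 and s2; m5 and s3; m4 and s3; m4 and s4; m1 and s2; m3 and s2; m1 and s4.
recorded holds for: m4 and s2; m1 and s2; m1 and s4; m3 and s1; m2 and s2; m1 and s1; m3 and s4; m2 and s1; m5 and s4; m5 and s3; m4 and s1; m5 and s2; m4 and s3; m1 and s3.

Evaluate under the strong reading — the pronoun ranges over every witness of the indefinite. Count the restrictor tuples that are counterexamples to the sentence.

2

"it" takes "a song" as antecedent — a donkey pronoun bound across the clause boundary.
Strong reading: for every (m,s) with wrote(m,s), recorded(m,s).
Restrictor pairs: (m1,s2) ✓  (m1,s4) ✓  (m3,s1) ✓  (m3,s2) ✗  (m3,s4) ✓  (m4,s2) ✓  (m4,s3) ✓  (m4,s4) ✗  (m5,s3) ✓
Counterexamples (restrictor pairs failing the scope): 2.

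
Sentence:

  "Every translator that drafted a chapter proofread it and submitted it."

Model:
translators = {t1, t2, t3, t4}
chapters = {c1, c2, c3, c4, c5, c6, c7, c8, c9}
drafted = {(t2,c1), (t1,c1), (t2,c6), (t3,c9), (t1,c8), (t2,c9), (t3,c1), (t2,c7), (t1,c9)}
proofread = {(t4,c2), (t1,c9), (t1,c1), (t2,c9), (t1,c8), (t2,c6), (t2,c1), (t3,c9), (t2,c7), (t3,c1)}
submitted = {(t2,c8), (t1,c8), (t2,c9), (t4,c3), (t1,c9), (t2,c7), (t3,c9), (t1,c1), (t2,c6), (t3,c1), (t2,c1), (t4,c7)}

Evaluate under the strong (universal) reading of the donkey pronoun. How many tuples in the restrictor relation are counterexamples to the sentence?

0

"it" takes "a chapter" as antecedent — a donkey pronoun bound across the clause boundary.
Strong reading: for every (t,c) with drafted(t,c), proofread(t,c) ∧ submitted(t,c).
Restrictor pairs: (t1,c1) ✓  (t1,c8) ✓  (t1,c9) ✓  (t2,c1) ✓  (t2,c6) ✓  (t2,c7) ✓  (t2,c9) ✓  (t3,c1) ✓  (t3,c9) ✓
Counterexamples (restrictor pairs failing the scope): 0.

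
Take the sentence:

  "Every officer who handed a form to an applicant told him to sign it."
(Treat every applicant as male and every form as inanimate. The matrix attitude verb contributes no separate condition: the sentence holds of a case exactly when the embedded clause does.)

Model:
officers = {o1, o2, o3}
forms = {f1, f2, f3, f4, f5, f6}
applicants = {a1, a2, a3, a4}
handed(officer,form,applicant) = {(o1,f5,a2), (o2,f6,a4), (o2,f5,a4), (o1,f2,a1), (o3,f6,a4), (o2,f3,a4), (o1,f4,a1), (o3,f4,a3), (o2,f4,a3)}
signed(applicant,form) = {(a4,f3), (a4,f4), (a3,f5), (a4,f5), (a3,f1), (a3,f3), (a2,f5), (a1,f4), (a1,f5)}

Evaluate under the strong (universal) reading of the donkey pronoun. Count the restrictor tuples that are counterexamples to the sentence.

"him" takes "an applicant" as antecedent and "it" takes "a form"; both are donkey pronouns co-varying with the restrictor.
Strong reading: for every (o,f,a) with handed(o,f,a), signed(a,f).
Restrictor triples: (o1,f2,a1)→signed(a1,f2) ✗  (o1,f4,a1)→signed(a1,f4) ✓  (o1,f5,a2)→signed(a2,f5) ✓  (o2,f3,a4)→signed(a4,f3) ✓  (o2,f4,a3)→signed(a3,f4) ✗  (o2,f5,a4)→signed(a4,f5) ✓  (o2,f6,a4)→signed(a4,f6) ✗  (o3,f4,a3)→signed(a3,f4) ✗  (o3,f6,a4)→signed(a4,f6) ✗
Counterexamples (restrictor triples failing the scope): 5.

5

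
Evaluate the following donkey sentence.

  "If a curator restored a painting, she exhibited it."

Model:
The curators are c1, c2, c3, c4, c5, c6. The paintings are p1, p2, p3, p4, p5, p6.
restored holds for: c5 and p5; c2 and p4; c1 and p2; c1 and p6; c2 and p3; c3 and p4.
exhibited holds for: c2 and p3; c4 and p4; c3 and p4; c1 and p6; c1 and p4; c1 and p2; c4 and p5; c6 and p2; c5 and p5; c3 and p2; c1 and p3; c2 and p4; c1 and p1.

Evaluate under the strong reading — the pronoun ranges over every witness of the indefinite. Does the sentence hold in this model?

True

"it" takes "a painting" as antecedent — a donkey pronoun bound across the clause boundary.
Strong reading: for every (c,p) with restored(c,p), exhibited(c,p).
Restrictor pairs: (c1,p2) ✓  (c1,p6) ✓  (c2,p3) ✓  (c2,p4) ✓  (c3,p4) ✓  (c5,p5) ✓
Every restrictor pair satisfies the scope.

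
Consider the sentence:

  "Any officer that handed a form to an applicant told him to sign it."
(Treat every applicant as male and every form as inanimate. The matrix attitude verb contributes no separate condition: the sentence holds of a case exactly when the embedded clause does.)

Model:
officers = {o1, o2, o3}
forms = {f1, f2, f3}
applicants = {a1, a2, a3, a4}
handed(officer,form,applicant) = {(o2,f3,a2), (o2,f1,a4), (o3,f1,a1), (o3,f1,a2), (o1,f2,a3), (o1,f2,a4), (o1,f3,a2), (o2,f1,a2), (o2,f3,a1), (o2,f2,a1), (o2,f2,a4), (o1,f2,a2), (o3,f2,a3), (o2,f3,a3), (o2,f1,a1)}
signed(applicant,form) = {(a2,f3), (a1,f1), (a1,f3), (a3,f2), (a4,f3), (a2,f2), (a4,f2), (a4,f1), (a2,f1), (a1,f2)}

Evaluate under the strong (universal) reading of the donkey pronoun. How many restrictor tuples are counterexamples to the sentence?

1

"him" takes "an applicant" as antecedent and "it" takes "a form"; both are donkey pronouns co-varying with the restrictor.
Strong reading: for every (o,f,a) with handed(o,f,a), signed(a,f).
Restrictor triples: (o1,f2,a2)→signed(a2,f2) ✓  (o1,f2,a3)→signed(a3,f2) ✓  (o1,f2,a4)→signed(a4,f2) ✓  (o1,f3,a2)→signed(a2,f3) ✓  (o2,f1,a1)→signed(a1,f1) ✓  (o2,f1,a2)→signed(a2,f1) ✓  (o2,f1,a4)→signed(a4,f1) ✓  (o2,f2,a1)→signed(a1,f2) ✓  (o2,f2,a4)→signed(a4,f2) ✓  (o2,f3,a1)→signed(a1,f3) ✓  (o2,f3,a2)→signed(a2,f3) ✓  (o2,f3,a3)→signed(a3,f3) ✗  (o3,f1,a1)→signed(a1,f1) ✓  (o3,f1,a2)→signed(a2,f1) ✓  (o3,f2,a3)→signed(a3,f2) ✓
Counterexamples (restrictor triples failing the scope): 1.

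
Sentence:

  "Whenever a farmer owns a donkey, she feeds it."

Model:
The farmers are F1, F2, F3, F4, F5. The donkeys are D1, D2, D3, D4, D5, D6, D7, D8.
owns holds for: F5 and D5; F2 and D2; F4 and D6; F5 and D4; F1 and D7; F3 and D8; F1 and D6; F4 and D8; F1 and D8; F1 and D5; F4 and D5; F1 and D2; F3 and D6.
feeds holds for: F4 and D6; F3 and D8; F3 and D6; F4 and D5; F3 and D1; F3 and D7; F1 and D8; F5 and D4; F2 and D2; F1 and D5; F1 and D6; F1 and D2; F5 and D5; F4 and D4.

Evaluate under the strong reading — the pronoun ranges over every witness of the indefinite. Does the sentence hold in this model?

"it" takes "a donkey" as antecedent — a donkey pronoun bound across the clause boundary.
Strong reading: for every (f,d) with owns(f,d), feeds(f,d).
Restrictor pairs: (F1,D2) ✓  (F1,D5) ✓  (F1,D6) ✓  (F1,D7) ✗  (F1,D8) ✓  (F2,D2) ✓  (F3,D6) ✓  (F3,D8) ✓  (F4,D5) ✓  (F4,D6) ✓  (F4,D8) ✗  (F5,D4) ✓  (F5,D5) ✓
Counterexample: (F1,D7) is in owns but fails the scope.

False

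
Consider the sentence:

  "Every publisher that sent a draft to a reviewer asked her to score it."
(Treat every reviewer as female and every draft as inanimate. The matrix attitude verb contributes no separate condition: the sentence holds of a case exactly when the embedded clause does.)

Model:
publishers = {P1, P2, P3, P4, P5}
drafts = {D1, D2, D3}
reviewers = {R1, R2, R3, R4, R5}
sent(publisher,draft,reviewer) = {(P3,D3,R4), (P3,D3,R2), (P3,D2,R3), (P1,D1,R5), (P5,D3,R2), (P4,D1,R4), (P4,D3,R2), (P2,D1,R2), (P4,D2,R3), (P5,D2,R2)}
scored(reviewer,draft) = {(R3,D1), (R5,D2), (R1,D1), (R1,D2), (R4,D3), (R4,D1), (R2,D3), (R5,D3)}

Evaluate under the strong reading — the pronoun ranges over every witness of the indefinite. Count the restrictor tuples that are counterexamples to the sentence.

"her" takes "a reviewer" as antecedent and "it" takes "a draft"; both are donkey pronouns co-varying with the restrictor.
Strong reading: for every (p,d,r) with sent(p,d,r), scored(r,d).
Restrictor triples: (P1,D1,R5)→scored(R5,D1) ✗  (P2,D1,R2)→scored(R2,D1) ✗  (P3,D2,R3)→scored(R3,D2) ✗  (P3,D3,R2)→scored(R2,D3) ✓  (P3,D3,R4)→scored(R4,D3) ✓  (P4,D1,R4)→scored(R4,D1) ✓  (P4,D2,R3)→scored(R3,D2) ✗  (P4,D3,R2)→scored(R2,D3) ✓  (P5,D2,R2)→scored(R2,D2) ✗  (P5,D3,R2)→scored(R2,D3) ✓
Counterexamples (restrictor triples failing the scope): 5.

5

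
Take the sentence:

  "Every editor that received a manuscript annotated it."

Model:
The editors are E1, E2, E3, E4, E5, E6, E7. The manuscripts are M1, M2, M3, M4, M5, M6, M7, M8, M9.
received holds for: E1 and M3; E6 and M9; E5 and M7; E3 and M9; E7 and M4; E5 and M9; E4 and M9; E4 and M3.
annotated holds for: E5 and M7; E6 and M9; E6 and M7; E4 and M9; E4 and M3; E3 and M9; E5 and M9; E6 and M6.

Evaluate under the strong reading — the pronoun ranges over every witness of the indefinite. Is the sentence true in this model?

"it" takes "a manuscript" as antecedent — a donkey pronoun bound across the clause boundary.
Strong reading: for every (e,m) with received(e,m), annotated(e,m).
Restrictor pairs: (E1,M3) ✗  (E3,M9) ✓  (E4,M3) ✓  (E4,M9) ✓  (E5,M7) ✓  (E5,M9) ✓  (E6,M9) ✓  (E7,M4) ✗
Counterexample: (E1,M3) is in received but fails the scope.

False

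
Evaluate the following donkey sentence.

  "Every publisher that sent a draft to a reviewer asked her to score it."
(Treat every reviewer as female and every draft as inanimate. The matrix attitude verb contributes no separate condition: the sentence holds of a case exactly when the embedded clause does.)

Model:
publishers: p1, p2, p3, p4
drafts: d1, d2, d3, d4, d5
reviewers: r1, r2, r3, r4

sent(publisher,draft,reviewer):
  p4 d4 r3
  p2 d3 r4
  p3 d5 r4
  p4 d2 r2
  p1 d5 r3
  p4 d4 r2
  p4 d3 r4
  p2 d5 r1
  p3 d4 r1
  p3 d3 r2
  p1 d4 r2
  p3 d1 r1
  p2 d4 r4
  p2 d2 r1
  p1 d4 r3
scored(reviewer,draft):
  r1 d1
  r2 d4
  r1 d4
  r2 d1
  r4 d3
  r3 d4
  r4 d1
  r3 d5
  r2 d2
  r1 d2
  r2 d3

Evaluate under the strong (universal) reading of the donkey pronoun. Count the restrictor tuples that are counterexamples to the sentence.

"her" takes "a reviewer" as antecedent and "it" takes "a draft"; both are donkey pronouns co-varying with the restrictor.
Strong reading: for every (p,d,r) with sent(p,d,r), scored(r,d).
Restrictor triples: (p1,d4,r2)→scored(r2,d4) ✓  (p1,d4,r3)→scored(r3,d4) ✓  (p1,d5,r3)→scored(r3,d5) ✓  (p2,d2,r1)→scored(r1,d2) ✓  (p2,d3,r4)→scored(r4,d3) ✓  (p2,d4,r4)→scored(r4,d4) ✗  (p2,d5,r1)→scored(r1,d5) ✗  (p3,d1,r1)→scored(r1,d1) ✓  (p3,d3,r2)→scored(r2,d3) ✓  (p3,d4,r1)→scored(r1,d4) ✓  (p3,d5,r4)→scored(r4,d5) ✗  (p4,d2,r2)→scored(r2,d2) ✓  (p4,d3,r4)→scored(r4,d3) ✓  (p4,d4,r2)→scored(r2,d4) ✓  (p4,d4,r3)→scored(r3,d4) ✓
Counterexamples (restrictor triples failing the scope): 3.

3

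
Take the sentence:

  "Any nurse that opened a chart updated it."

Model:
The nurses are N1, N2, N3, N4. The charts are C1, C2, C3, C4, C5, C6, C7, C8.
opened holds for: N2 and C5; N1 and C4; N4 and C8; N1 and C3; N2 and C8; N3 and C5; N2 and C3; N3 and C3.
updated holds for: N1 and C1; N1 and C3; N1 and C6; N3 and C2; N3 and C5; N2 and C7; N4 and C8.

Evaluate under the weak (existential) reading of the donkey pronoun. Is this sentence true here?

"it" takes "a chart" as antecedent — a donkey pronoun bound across the clause boundary.
Weak reading: every nurse n with some opened-chart has at least one opened-chart c such that updated(n,c).
Per nurse: N1:✓  N2:✗  N3:✓  N4:✓
N2 has no witness among its opened-charts.

False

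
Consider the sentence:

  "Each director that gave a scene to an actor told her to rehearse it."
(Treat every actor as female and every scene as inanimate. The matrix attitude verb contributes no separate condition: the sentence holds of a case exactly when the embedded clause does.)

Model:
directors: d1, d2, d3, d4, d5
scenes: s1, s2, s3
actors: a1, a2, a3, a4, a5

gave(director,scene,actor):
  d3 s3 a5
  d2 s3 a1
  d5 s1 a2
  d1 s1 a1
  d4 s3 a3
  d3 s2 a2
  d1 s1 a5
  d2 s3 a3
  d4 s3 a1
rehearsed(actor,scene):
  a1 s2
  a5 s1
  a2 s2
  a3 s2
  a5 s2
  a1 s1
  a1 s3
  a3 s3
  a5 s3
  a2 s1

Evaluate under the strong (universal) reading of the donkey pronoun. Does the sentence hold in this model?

"her" takes "an actor" as antecedent and "it" takes "a scene"; both are donkey pronouns co-varying with the restrictor.
Strong reading: for every (d,s,a) with gave(d,s,a), rehearsed(a,s).
Restrictor triples: (d1,s1,a1)→rehearsed(a1,s1) ✓  (d1,s1,a5)→rehearsed(a5,s1) ✓  (d2,s3,a1)→rehearsed(a1,s3) ✓  (d2,s3,a3)→rehearsed(a3,s3) ✓  (d3,s2,a2)→rehearsed(a2,s2) ✓  (d3,s3,a5)→rehearsed(a5,s3) ✓  (d4,s3,a1)→rehearsed(a1,s3) ✓  (d4,s3,a3)→rehearsed(a3,s3) ✓  (d5,s1,a2)→rehearsed(a2,s1) ✓
Every restrictor triple satisfies the scope.

True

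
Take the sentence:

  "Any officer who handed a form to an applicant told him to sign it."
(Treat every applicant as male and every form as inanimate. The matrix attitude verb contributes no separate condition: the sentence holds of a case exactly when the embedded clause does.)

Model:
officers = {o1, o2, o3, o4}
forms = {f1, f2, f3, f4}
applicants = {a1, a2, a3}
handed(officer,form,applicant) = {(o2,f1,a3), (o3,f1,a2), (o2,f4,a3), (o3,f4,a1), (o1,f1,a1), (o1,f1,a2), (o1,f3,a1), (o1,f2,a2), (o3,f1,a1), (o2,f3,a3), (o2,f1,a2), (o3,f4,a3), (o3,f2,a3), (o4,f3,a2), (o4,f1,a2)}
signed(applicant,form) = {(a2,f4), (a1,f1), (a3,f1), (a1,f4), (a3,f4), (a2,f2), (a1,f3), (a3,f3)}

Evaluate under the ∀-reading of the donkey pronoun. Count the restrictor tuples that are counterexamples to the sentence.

6

"him" takes "an applicant" as antecedent and "it" takes "a form"; both are donkey pronouns co-varying with the restrictor.
Strong reading: for every (o,f,a) with handed(o,f,a), signed(a,f).
Restrictor triples: (o1,f1,a1)→signed(a1,f1) ✓  (o1,f1,a2)→signed(a2,f1) ✗  (o1,f2,a2)→signed(a2,f2) ✓  (o1,f3,a1)→signed(a1,f3) ✓  (o2,f1,a2)→signed(a2,f1) ✗  (o2,f1,a3)→signed(a3,f1) ✓  (o2,f3,a3)→signed(a3,f3) ✓  (o2,f4,a3)→signed(a3,f4) ✓  (o3,f1,a1)→signed(a1,f1) ✓  (o3,f1,a2)→signed(a2,f1) ✗  (o3,f2,a3)→signed(a3,f2) ✗  (o3,f4,a1)→signed(a1,f4) ✓  (o3,f4,a3)→signed(a3,f4) ✓  (o4,f1,a2)→signed(a2,f1) ✗  (o4,f3,a2)→signed(a2,f3) ✗
Counterexamples (restrictor triples failing the scope): 6.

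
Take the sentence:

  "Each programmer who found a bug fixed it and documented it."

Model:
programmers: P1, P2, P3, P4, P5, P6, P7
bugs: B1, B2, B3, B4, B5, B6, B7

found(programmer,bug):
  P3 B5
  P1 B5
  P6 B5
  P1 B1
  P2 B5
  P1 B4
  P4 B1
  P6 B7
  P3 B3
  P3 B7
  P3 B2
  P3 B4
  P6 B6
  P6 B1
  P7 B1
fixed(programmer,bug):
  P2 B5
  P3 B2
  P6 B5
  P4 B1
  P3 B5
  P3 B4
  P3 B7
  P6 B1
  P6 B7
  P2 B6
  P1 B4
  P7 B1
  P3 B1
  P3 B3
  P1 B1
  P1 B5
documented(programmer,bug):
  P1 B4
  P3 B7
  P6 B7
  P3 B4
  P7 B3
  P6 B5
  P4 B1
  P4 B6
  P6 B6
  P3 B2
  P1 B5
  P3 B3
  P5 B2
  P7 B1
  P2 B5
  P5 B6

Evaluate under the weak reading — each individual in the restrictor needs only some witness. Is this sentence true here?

True

"it" takes "a bug" as antecedent — a donkey pronoun bound across the clause boundary.
Weak reading: every programmer p with some found-bug has at least one found-bug b such that fixed(p,b) ∧ documented(p,b).
Per programmer: P1:✓  P2:✓  P3:✓  P4:✓  P6:✓  P7:✓
Every programmer in the restrictor has a witness.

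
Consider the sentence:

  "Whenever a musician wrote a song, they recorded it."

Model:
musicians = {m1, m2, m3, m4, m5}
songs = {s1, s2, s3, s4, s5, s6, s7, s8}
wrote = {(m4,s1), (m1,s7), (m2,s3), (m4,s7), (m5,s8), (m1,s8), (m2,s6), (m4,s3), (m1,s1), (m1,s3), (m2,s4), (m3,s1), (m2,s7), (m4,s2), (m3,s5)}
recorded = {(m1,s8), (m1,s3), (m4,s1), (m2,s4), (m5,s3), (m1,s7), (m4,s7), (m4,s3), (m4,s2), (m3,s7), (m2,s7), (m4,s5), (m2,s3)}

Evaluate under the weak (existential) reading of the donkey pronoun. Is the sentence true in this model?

False

"it" takes "a song" as antecedent — a donkey pronoun bound across the clause boundary.
Weak reading: every musician m with some wrote-song has at least one wrote-song s such that recorded(m,s).
Per musician: m1:✓  m2:✓  m3:✗  m4:✓  m5:✗
m3 has no witness among its wrote-songs.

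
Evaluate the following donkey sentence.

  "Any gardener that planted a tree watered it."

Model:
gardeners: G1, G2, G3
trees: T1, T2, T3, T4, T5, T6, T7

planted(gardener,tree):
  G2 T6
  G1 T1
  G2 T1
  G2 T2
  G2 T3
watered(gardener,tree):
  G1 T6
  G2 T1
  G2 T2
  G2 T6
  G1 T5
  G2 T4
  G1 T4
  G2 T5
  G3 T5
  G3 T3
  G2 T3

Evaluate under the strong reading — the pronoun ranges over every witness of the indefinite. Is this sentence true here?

"it" takes "a tree" as antecedent — a donkey pronoun bound across the clause boundary.
Strong reading: for every (g,t) with planted(g,t), watered(g,t).
Restrictor pairs: (G1,T1) ✗  (G2,T1) ✓  (G2,T2) ✓  (G2,T3) ✓  (G2,T6) ✓
Counterexample: (G1,T1) is in planted but fails the scope.

False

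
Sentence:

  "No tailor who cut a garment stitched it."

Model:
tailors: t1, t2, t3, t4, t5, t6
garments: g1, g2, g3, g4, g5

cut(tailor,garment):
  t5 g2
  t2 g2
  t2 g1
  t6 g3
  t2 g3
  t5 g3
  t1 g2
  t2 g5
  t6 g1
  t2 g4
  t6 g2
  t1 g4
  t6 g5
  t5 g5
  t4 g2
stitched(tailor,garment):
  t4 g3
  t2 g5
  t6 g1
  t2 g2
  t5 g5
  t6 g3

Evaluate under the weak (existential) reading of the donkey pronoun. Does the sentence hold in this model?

False

"it" takes "a garment" as antecedent — a donkey pronoun bound across the clause boundary.
Truth condition: for no (t,g) with cut(t,g) does stitched(t,g) hold.
Restrictor pairs — does the scope hold? (t1,g2):fails  (t1,g4):fails  (t2,g1):fails  (t2,g2):holds  (t2,g3):fails  (t2,g4):fails  (t2,g5):holds  (t4,g2):fails  (t5,g2):fails  (t5,g3):fails  (t5,g5):holds  (t6,g1):holds  (t6,g2):fails  (t6,g3):holds  (t6,g5):fails
Scope holds for 5 pair(s), so the sentence is false.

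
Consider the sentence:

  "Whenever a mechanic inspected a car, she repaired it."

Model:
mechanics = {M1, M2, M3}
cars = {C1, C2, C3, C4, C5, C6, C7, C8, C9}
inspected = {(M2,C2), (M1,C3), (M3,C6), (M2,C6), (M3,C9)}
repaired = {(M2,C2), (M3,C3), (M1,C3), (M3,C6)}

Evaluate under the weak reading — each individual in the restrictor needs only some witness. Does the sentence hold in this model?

"it" takes "a car" as antecedent — a donkey pronoun bound across the clause boundary.
Weak reading: every mechanic m with some inspected-car has at least one inspected-car c such that repaired(m,c).
Per mechanic: M1:✓  M2:✓  M3:✓
Every mechanic in the restrictor has a witness.

True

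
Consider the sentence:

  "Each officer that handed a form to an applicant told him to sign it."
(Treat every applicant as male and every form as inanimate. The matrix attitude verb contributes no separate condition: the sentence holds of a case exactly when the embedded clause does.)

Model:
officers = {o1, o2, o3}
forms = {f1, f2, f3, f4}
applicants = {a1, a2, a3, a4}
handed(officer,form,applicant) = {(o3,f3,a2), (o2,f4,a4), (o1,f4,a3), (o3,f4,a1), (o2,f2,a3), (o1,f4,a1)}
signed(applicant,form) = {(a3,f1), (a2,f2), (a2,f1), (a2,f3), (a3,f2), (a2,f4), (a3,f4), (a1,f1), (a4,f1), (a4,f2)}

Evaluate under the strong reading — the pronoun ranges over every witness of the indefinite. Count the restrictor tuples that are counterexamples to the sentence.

"him" takes "an applicant" as antecedent and "it" takes "a form"; both are donkey pronouns co-varying with the restrictor.
Strong reading: for every (o,f,a) with handed(o,f,a), signed(a,f).
Restrictor triples: (o1,f4,a1)→signed(a1,f4) ✗  (o1,f4,a3)→signed(a3,f4) ✓  (o2,f2,a3)→signed(a3,f2) ✓  (o2,f4,a4)→signed(a4,f4) ✗  (o3,f3,a2)→signed(a2,f3) ✓  (o3,f4,a1)→signed(a1,f4) ✗
Counterexamples (restrictor triples failing the scope): 3.

3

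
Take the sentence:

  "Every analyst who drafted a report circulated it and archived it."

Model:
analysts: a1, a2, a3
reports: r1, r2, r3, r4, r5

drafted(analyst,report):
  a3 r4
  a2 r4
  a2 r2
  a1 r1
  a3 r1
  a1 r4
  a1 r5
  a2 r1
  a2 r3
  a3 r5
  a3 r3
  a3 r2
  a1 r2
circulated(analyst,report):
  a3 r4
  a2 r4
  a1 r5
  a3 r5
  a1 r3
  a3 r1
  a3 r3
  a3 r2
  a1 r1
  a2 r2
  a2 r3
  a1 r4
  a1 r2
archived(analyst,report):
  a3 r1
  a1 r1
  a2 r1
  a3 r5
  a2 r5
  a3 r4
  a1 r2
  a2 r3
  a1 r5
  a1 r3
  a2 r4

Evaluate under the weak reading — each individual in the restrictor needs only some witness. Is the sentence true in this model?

"it" takes "a report" as antecedent — a donkey pronoun bound across the clause boundary.
Weak reading: every analyst a with some drafted-report has at least one drafted-report r such that circulated(a,r) ∧ archived(a,r).
Per analyst: a1:✓  a2:✓  a3:✓
Every analyst in the restrictor has a witness.

True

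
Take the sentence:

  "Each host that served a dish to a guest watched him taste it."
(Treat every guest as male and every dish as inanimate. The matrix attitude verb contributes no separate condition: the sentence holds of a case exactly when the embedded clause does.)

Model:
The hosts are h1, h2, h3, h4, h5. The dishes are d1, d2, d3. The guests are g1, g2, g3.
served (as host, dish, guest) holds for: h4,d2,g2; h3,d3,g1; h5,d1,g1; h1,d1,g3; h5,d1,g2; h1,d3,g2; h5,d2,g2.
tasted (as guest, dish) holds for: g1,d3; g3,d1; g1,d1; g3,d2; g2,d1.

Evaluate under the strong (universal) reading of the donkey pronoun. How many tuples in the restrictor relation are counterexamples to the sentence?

"him" takes "a guest" as antecedent and "it" takes "a dish"; both are donkey pronouns co-varying with the restrictor.
Strong reading: for every (h,d,g) with served(h,d,g), tasted(g,d).
Restrictor triples: (h1,d1,g3)→tasted(g3,d1) ✓  (h1,d3,g2)→tasted(g2,d3) ✗  (h3,d3,g1)→tasted(g1,d3) ✓  (h4,d2,g2)→tasted(g2,d2) ✗  (h5,d1,g1)→tasted(g1,d1) ✓  (h5,d1,g2)→tasted(g2,d1) ✓  (h5,d2,g2)→tasted(g2,d2) ✗
Counterexamples (restrictor triples failing the scope): 3.

3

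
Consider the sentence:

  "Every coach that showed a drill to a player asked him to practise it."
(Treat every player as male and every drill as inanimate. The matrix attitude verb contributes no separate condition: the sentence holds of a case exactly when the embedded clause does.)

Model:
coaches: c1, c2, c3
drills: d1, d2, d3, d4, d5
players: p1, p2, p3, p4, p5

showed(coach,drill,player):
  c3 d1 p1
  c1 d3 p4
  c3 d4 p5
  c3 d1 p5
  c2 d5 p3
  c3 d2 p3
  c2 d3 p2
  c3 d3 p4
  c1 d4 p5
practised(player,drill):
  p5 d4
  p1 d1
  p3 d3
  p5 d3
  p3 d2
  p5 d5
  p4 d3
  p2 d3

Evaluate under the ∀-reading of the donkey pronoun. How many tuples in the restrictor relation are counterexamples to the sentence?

"him" takes "a player" as antecedent and "it" takes "a drill"; both are donkey pronouns co-varying with the restrictor.
Strong reading: for every (c,d,p) with showed(c,d,p), practised(p,d).
Restrictor triples: (c1,d3,p4)→practised(p4,d3) ✓  (c1,d4,p5)→practised(p5,d4) ✓  (c2,d3,p2)→practised(p2,d3) ✓  (c2,d5,p3)→practised(p3,d5) ✗  (c3,d1,p1)→practised(p1,d1) ✓  (c3,d1,p5)→practised(p5,d1) ✗  (c3,d2,p3)→practised(p3,d2) ✓  (c3,d3,p4)→practised(p4,d3) ✓  (c3,d4,p5)→practised(p5,d4) ✓
Counterexamples (restrictor triples failing the scope): 2.

2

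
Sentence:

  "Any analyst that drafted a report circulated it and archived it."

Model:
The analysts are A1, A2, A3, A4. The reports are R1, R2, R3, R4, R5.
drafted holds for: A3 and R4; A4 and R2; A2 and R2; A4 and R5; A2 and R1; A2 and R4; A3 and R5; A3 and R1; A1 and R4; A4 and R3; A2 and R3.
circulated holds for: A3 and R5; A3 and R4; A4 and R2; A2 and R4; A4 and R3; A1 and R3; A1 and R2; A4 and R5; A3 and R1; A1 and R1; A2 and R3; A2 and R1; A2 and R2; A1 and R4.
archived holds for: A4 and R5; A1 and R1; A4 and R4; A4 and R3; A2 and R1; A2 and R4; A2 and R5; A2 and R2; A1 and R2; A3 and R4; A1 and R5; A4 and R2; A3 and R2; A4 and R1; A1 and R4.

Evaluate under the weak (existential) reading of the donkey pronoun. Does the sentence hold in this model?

"it" takes "a report" as antecedent — a donkey pronoun bound across the clause boundary.
Weak reading: every analyst a with some drafted-report has at least one drafted-report r such that circulated(a,r) ∧ archived(a,r).
Per analyst: A1:✓  A2:✓  A3:✓  A4:✓
Every analyst in the restrictor has a witness.

True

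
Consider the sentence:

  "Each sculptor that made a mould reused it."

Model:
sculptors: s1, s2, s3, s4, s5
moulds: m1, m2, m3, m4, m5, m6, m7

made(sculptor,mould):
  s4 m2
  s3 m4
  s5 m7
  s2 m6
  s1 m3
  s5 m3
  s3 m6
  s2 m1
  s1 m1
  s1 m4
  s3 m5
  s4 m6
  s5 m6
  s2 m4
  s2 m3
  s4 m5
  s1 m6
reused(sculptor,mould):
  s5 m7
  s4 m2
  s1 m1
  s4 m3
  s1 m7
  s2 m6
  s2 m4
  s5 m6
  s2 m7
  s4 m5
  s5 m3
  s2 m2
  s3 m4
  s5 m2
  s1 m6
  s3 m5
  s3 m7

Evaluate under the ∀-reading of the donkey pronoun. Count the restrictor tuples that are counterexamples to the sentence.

6

"it" takes "a mould" as antecedent — a donkey pronoun bound across the clause boundary.
Strong reading: for every (s,m) with made(s,m), reused(s,m).
Restrictor pairs: (s1,m1) ✓  (s1,m3) ✗  (s1,m4) ✗  (s1,m6) ✓  (s2,m1) ✗  (s2,m3) ✗  (s2,m4) ✓  (s2,m6) ✓  (s3,m4) ✓  (s3,m5) ✓  (s3,m6) ✗  (s4,m2) ✓  (s4,m5) ✓  (s4,m6) ✗  (s5,m3) ✓  (s5,m6) ✓  (s5,m7) ✓
Counterexamples (restrictor pairs failing the scope): 6.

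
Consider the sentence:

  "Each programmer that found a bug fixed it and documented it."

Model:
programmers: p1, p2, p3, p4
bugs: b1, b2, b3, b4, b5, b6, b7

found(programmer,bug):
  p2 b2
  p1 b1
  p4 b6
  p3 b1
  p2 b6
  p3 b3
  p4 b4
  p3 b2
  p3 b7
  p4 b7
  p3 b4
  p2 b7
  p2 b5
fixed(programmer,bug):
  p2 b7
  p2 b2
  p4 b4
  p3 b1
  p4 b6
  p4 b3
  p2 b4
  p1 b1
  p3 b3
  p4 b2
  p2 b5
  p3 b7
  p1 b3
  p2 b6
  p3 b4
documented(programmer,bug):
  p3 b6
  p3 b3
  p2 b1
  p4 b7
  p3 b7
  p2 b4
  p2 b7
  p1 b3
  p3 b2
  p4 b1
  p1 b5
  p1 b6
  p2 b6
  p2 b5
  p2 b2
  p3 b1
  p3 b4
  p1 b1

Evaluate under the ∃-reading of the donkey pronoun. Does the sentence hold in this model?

False

"it" takes "a bug" as antecedent — a donkey pronoun bound across the clause boundary.
Weak reading: every programmer p with some found-bug has at least one found-bug b such that fixed(p,b) ∧ documented(p,b).
Per programmer: p1:✓  p2:✓  p3:✓  p4:✗
p4 has no witness among its found-bugs.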